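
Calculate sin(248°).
sin(248°) = -0.9272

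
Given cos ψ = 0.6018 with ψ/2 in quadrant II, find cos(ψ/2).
cos(ψ/2) = ±√((1 + cos ψ)/2); negative since ψ/2 ∈ QII, so cos(ψ/2) = -0.8949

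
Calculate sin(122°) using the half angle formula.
sin(122°) = √((1 - cos 244°)/2) = 0.848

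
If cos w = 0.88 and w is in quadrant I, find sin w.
sin w = 0.475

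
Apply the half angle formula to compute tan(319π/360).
tan(319π/360) = sin 319π/180 / (1 + cos 319π/180) = -0.3739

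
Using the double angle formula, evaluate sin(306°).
sin(306°) = 2 sin 153° cos 153° = -0.809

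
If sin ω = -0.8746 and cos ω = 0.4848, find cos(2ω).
cos(2ω) = cos²ω - sin²ω = -0.5299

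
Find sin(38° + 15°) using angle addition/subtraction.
sin(38° + 15°) = sin 38° cos 15° + cos 38° sin 15° = 0.7986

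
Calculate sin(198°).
sin(198°) = -0.309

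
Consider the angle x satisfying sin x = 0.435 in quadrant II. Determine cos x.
cos x = ±√(1 - sin²x) = -0.9004 (negative in QII)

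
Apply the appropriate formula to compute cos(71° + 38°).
cos(71° + 38°) = cos 71° cos 38° - sin 71° sin 38° = -0.3256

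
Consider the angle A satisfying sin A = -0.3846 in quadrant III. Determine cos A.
cos A = ±√(1 - sin²A) = -0.9231 (negative in QIII)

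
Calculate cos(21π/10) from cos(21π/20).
cos(21π/10) = cos²21π/20 - sin²21π/20 = 0.9511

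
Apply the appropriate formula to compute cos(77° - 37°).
cos(77° - 37°) = cos 77° cos 37° + sin 77° sin 37° = 0.766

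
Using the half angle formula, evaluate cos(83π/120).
cos(83π/120) = -√((1 + cos 83π/60)/2) = -0.5664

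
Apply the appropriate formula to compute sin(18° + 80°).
sin(18° + 80°) = sin 18° cos 80° + cos 18° sin 80° = 0.9903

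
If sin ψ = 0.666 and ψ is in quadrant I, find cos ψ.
cos ψ = 0.746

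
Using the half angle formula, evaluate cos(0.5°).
cos(0.5°) = √((1 + cos 1°)/2) = 1.0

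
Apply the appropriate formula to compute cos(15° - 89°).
cos(15° - 89°) = cos 15° cos 89° + sin 15° sin 89° = 0.2756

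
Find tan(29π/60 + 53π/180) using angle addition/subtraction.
tan(29π/60 + 53π/180) = (tan 29π/60 + tan 53π/180)/(1 - tan 29π/60 tan 53π/180) = -0.8391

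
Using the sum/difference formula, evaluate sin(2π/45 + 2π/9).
sin(2π/45 + 2π/9) = sin 2π/45 cos 2π/9 + cos 2π/45 sin 2π/9 = 0.7431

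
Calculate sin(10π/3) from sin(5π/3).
sin(10π/3) = 2 sin 5π/3 cos 5π/3 = -√3/2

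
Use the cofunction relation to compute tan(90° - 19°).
tan(90° - 19°) = cot(19°) = 2.904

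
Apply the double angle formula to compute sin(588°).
sin(588°) = 2 sin 294° cos 294° = -0.7431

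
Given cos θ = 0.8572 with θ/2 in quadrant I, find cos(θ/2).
cos(θ/2) = ±√((1 + cos θ)/2); positive since θ/2 ∈ QI, so cos(θ/2) = 0.9636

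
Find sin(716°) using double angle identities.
sin(716°) = 2 sin 358° cos 358° = -0.06976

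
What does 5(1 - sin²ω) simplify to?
5(1 - sin²ω) = 5(cos²ω) (using Pythagorean identity)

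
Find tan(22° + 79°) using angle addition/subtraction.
tan(22° + 79°) = (tan 22° + tan 79°)/(1 - tan 22° tan 79°) = -5.145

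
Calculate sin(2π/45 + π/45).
sin(2π/45 + π/45) = sin 2π/45 cos π/45 + cos 2π/45 sin π/45 = 0.2079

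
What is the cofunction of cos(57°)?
cos(57°) = sin(90° - 57°) = sin(33°)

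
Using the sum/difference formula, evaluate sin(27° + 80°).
sin(27° + 80°) = sin 27° cos 80° + cos 27° sin 80° = 0.9563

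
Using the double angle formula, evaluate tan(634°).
tan(634°) = 2 tan 317° / (1 - tan²317°) = -14.3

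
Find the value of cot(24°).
cot(24°) = 2.246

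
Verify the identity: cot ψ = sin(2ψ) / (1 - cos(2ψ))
RHS = 2 sin ψ cos ψ / (2sin²ψ) = cos ψ/sin ψ = cot ψ = LHS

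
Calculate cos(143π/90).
cos(143π/90) = 0.2756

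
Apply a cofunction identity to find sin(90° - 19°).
sin(90° - 19°) = cos(19°) = 0.9455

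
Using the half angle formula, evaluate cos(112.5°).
cos(112.5°) = -√((1 + cos 225°)/2) = -0.3827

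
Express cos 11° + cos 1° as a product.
cos 11° + cos 1° = 2 cos(6°) cos(5°)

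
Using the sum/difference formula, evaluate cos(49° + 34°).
cos(49° + 34°) = cos 49° cos 34° - sin 49° sin 34° = 0.1219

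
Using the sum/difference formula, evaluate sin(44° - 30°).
sin(44° - 30°) = sin 44° cos 30° - cos 44° sin 30° = 0.2419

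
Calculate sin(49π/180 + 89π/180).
sin(49π/180 + 89π/180) = sin 49π/180 cos 89π/180 + cos 49π/180 sin 89π/180 = 0.6691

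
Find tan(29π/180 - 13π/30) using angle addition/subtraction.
tan(29π/180 - 13π/30) = (tan 29π/180 - tan 13π/30)/(1 + tan 29π/180 tan 13π/30) = -1.15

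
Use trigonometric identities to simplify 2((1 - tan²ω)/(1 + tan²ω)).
2((1 - tan²ω)/(1 + tan²ω)) = 2(cos(2ω)) (using Double angle)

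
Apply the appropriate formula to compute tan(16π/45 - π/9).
tan(16π/45 - π/9) = (tan 16π/45 - tan π/9)/(1 + tan 16π/45 tan π/9) = 0.9657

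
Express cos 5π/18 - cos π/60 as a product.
cos 5π/18 - cos π/60 = -2 sin(53π/360) sin(47π/360)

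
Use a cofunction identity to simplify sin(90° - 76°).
sin(90° - 76°) = cos(76°)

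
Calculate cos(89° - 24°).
cos(89° - 24°) = cos 89° cos 24° + sin 89° sin 24° = 0.4226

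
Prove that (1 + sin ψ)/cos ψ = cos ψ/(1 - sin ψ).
LHS = (1 + sin ψ)(1 - sin ψ) / (cos ψ(1 - sin ψ)) = (1 - sin²ψ) / (cos ψ(1 - sin ψ)) = cos²ψ / (cos ψ(1 - sin ψ)) = cos ψ/(1 - sin ψ) = RHS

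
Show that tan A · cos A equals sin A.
LHS = (sin A/cos A) · cos A = sin A = RHS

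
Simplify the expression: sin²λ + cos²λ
sin²λ + cos²λ = 1 (using Pythagorean identity)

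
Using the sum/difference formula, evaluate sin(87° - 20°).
sin(87° - 20°) = sin 87° cos 20° - cos 87° sin 20° = 0.9205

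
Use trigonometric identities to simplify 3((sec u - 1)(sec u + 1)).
3((sec u - 1)(sec u + 1)) = 3(tan²u) (using Diff. of squares)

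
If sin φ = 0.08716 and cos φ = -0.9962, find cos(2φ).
cos(2φ) = cos²φ - sin²φ = 0.9848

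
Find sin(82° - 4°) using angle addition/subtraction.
sin(82° - 4°) = sin 82° cos 4° - cos 82° sin 4° = 0.9781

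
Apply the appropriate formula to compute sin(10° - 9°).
sin(10° - 9°) = sin 10° cos 9° - cos 10° sin 9° = 0.01745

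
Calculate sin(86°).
sin(86°) = 0.9976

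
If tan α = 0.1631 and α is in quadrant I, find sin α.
sin α = 0.161 (using tan²α + 1 = sec²α)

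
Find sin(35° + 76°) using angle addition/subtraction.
sin(35° + 76°) = sin 35° cos 76° + cos 35° sin 76° = 0.9336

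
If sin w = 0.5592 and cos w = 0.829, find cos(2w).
cos(2w) = cos²w - sin²w = 0.3745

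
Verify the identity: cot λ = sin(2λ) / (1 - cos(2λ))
RHS = 2 sin λ cos λ / (2sin²λ) = cos λ/sin λ = cot λ = LHS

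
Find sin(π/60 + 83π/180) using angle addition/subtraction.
sin(π/60 + 83π/180) = sin π/60 cos 83π/180 + cos π/60 sin 83π/180 = 0.9976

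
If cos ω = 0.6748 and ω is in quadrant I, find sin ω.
sin ω = 0.738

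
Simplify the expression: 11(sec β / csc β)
11(sec β / csc β) = 11(tan β) (using Reciprocal identities)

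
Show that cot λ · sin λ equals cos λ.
LHS = (cos λ/sin λ) · sin λ = cos λ = RHS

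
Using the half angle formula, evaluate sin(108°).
sin(108°) = √((1 - cos 216°)/2) = 0.9511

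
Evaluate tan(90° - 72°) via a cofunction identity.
tan(90° - 72°) = cot(72°) = 0.3249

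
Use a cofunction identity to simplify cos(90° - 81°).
cos(90° - 81°) = sin(81°)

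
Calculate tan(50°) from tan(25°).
tan(50°) = 2 tan 25° / (1 - tan²25°) = 1.192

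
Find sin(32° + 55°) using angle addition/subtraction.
sin(32° + 55°) = sin 32° cos 55° + cos 32° sin 55° = 0.9986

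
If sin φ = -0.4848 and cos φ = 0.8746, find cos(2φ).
cos(2φ) = cos²φ - sin²φ = 0.5299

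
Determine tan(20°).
tan(20°) = 0.364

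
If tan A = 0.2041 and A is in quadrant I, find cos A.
cos A = 0.9798 (using tan²A + 1 = sec²A)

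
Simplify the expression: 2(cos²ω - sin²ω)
2(cos²ω - sin²ω) = 2(cos(2ω)) (using Double angle)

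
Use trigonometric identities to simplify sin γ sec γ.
sin γ sec γ = tan γ (using Reciprocal + quotient)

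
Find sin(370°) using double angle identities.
sin(370°) = 2 sin 185° cos 185° = 0.1736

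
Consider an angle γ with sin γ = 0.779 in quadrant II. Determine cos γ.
cos γ = ±√(1 - sin²γ) = -0.627 (negative in QII)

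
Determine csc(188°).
csc(188°) = -7.185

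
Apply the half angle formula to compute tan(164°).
tan(164°) = sin 328° / (1 + cos 328°) = -0.2867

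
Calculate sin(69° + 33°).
sin(69° + 33°) = sin 69° cos 33° + cos 69° sin 33° = 0.9781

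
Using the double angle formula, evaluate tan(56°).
tan(56°) = 2 tan 28° / (1 - tan²28°) = 1.483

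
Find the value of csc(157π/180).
csc(157π/180) = 2.559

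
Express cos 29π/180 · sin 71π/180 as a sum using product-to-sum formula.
cos 29π/180 sin 71π/180 = (1/2)[sin(29π/180+71π/180) - sin(29π/180-71π/180)]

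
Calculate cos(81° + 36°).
cos(81° + 36°) = cos 81° cos 36° - sin 81° sin 36° = -0.454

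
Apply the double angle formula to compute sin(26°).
sin(26°) = 2 sin 13° cos 13° = 0.4384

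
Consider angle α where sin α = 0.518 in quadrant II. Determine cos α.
cos α = ±√(1 - sin²α) = -0.8554 (negative in QII)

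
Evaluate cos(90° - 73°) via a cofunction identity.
cos(90° - 73°) = sin(73°) = 0.9563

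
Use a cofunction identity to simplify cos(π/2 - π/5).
cos(π/2 - π/5) = sin(π/5)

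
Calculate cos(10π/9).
cos(10π/9) = -0.9397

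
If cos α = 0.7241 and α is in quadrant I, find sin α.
sin α = 0.6897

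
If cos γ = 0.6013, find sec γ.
sec γ = 1/cos γ = 1.663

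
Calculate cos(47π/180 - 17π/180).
cos(47π/180 - 17π/180) = cos 47π/180 cos 17π/180 + sin 47π/180 sin 17π/180 = √3/2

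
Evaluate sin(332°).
sin(332°) = -0.4695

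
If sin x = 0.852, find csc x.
csc x = 1/sin x = 1.174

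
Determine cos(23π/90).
cos(23π/90) = 0.6947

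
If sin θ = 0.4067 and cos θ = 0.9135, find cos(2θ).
cos(2θ) = cos²θ - sin²θ = 0.6691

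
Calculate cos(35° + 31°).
cos(35° + 31°) = cos 35° cos 31° - sin 35° sin 31° = 0.4067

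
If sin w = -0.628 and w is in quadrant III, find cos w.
cos w = -0.7782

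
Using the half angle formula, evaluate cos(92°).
cos(92°) = -√((1 + cos 184°)/2) = -0.0349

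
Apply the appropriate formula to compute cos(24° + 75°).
cos(24° + 75°) = cos 24° cos 75° - sin 24° sin 75° = -0.1564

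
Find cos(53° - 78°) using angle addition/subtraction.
cos(53° - 78°) = cos 53° cos 78° + sin 53° sin 78° = 0.9063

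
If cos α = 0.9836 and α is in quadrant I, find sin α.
sin α = 0.1804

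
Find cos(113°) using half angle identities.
cos(113°) = -√((1 + cos 226°)/2) = -0.3907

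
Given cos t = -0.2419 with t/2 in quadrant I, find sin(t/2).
sin(t/2) = ±√((1 - cos t)/2); positive since t/2 ∈ QI, so sin(t/2) = 0.788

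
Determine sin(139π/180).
sin(139π/180) = 0.6561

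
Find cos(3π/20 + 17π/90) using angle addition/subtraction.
cos(3π/20 + 17π/90) = cos 3π/20 cos 17π/90 - sin 3π/20 sin 17π/90 = 0.4848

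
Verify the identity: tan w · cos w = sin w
LHS = (sin w/cos w) · cos w = sin w = RHS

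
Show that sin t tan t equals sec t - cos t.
RHS = 1/cos t - cos t = (1 - cos²t)/cos t = sin²t/cos t = sin t · (sin t/cos t) = sin t tan t = LHS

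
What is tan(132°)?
tan(132°) = -1.111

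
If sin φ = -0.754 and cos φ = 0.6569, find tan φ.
tan φ = sin φ / cos φ = -1.148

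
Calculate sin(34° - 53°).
sin(34° - 53°) = sin 34° cos 53° - cos 34° sin 53° = -0.3256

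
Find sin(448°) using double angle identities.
sin(448°) = 2 sin 224° cos 224° = 0.9994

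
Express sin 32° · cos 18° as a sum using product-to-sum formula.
sin 32° cos 18° = (1/2)[sin(32°+18°) + sin(32°-18°)]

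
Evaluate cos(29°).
cos(29°) = 0.8746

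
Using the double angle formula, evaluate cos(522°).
cos(522°) = 1 - 2sin²261° = -0.9511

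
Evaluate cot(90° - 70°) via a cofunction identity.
cot(90° - 70°) = tan(70°) = 2.747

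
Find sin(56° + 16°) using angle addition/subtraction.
sin(56° + 16°) = sin 56° cos 16° + cos 56° sin 16° = 0.9511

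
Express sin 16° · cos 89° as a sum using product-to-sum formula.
sin 16° cos 89° = (1/2)[sin(16°+89°) + sin(16°-89°)]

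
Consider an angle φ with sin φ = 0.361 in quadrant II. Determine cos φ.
cos φ = ±√(1 - sin²φ) = -0.9326 (negative in QII)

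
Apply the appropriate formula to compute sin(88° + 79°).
sin(88° + 79°) = sin 88° cos 79° + cos 88° sin 79° = 0.225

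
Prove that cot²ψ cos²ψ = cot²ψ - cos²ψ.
RHS = cos²ψ/sin²ψ - cos²ψ = cos²ψ(1/sin²ψ - 1) = cos²ψ · (1 - sin²ψ)/sin²ψ = cos²ψ · cos²ψ/sin²ψ = cos²ψ · cot²ψ = LHS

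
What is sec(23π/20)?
sec(23π/20) = -1.122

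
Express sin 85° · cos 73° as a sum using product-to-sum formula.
sin 85° cos 73° = (1/2)[sin(85°+73°) + sin(85°-73°)]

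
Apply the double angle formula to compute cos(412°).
cos(412°) = cos²206° - sin²206° = 0.6157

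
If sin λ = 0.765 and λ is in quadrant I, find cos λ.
cos λ = 0.644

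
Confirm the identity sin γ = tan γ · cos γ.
RHS = (sin γ/cos γ) · cos γ = sin γ = LHS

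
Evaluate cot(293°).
cot(293°) = -0.4245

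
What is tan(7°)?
tan(7°) = 0.1228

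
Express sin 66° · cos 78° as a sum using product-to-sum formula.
sin 66° cos 78° = (1/2)[sin(66°+78°) + sin(66°-78°)]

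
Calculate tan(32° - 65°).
tan(32° - 65°) = (tan 32° - tan 65°)/(1 + tan 32° tan 65°) = -0.6494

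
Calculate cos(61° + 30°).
cos(61° + 30°) = cos 61° cos 30° - sin 61° sin 30° = -0.01745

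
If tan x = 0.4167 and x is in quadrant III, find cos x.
cos x = -0.9231 (using tan²x + 1 = sec²x)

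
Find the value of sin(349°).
sin(349°) = -0.1908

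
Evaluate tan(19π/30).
tan(19π/30) = -2.246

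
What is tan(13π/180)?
tan(13π/180) = 0.2309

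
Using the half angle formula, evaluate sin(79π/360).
sin(79π/360) = √((1 - cos 79π/180)/2) = 0.6361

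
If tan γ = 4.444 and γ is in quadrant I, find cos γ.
cos γ = 0.2195 (using tan²γ + 1 = sec²γ)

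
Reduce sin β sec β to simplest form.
sin β sec β = tan β (using Reciprocal + quotient)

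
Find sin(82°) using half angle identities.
sin(82°) = √((1 - cos 164°)/2) = 0.9903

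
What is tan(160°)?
tan(160°) = -0.364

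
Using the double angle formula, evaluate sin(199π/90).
sin(199π/90) = 2 sin 199π/180 cos 199π/180 = 0.6157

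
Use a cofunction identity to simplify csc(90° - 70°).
csc(90° - 70°) = sec(70°)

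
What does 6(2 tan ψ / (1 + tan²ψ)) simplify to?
6(2 tan ψ / (1 + tan²ψ)) = 6(sin(2ψ)) (using Double angle)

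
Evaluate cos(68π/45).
cos(68π/45) = 0.0349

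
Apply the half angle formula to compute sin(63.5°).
sin(63.5°) = √((1 - cos 127°)/2) = 0.8949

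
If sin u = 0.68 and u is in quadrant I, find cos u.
cos u = 0.7332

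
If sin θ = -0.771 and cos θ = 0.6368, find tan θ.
tan θ = sin θ / cos θ = -1.211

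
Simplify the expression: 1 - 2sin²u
1 - 2sin²u = cos(2u) (using Double angle)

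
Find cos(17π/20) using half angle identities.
cos(17π/20) = -√((1 + cos 17π/10)/2) = -0.891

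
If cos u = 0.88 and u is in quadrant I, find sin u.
sin u = 0.475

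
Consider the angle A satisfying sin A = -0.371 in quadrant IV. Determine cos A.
cos A = √(1 - sin²A) = 0.9286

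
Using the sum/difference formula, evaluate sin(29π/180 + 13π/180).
sin(29π/180 + 13π/180) = sin 29π/180 cos 13π/180 + cos 29π/180 sin 13π/180 = 0.6691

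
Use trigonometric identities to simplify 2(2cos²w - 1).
2(2cos²w - 1) = 2(cos(2w)) (using Double angle)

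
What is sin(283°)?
sin(283°) = -0.9744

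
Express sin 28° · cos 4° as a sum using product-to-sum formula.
sin 28° cos 4° = (1/2)[sin(28°+4°) + sin(28°-4°)]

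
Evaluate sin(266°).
sin(266°) = -0.9976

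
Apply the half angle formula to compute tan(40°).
tan(40°) = sin 80° / (1 + cos 80°) = 0.8391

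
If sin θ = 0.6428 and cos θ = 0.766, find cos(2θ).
cos(2θ) = cos²θ - sin²θ = 0.1736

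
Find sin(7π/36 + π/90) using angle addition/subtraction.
sin(7π/36 + π/90) = sin 7π/36 cos π/90 + cos 7π/36 sin π/90 = 0.6018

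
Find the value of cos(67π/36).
cos(67π/36) = 0.9063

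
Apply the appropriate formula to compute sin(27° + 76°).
sin(27° + 76°) = sin 27° cos 76° + cos 27° sin 76° = 0.9744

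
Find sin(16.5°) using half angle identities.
sin(16.5°) = √((1 - cos 33°)/2) = 0.284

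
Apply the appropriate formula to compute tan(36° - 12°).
tan(36° - 12°) = (tan 36° - tan 12°)/(1 + tan 36° tan 12°) = 0.4452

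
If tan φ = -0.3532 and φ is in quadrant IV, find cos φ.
cos φ = 0.9429 (using tan²φ + 1 = sec²φ)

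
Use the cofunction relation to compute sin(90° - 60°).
sin(90° - 60°) = cos(60°) = 1/2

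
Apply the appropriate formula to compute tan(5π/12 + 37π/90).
tan(5π/12 + 37π/90) = (tan 5π/12 + tan 37π/90)/(1 - tan 5π/12 tan 37π/90) = -0.6009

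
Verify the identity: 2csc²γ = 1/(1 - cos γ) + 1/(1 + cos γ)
RHS = [(1 + cos γ) + (1 - cos γ)] / [(1 - cos γ)(1 + cos γ)] = 2/(1 - cos²γ) = 2/sin²γ = 2csc²γ = LHS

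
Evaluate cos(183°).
cos(183°) = -0.9986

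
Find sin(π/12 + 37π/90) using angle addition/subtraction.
sin(π/12 + 37π/90) = sin π/12 cos 37π/90 + cos π/12 sin 37π/90 = 0.9998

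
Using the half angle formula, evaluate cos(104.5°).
cos(104.5°) = -√((1 + cos 209°)/2) = -0.2504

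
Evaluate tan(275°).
tan(275°) = -11.43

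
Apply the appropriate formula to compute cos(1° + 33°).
cos(1° + 33°) = cos 1° cos 33° - sin 1° sin 33° = 0.829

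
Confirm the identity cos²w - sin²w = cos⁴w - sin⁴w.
RHS = (cos²w - sin²w)(cos²w + sin²w) = (cos²w - sin²w) · 1 = cos²w - sin²w = LHS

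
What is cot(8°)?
cot(8°) = 7.115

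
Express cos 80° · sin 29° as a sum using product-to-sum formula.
cos 80° sin 29° = (1/2)[sin(80°+29°) - sin(80°-29°)]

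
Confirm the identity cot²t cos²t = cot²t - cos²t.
RHS = cos²t/sin²t - cos²t = cos²t(1/sin²t - 1) = cos²t · (1 - sin²t)/sin²t = cos²t · cos²t/sin²t = cos²t · cot²t = LHS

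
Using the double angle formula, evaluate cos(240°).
cos(240°) = cos²120° - sin²120° = -1/2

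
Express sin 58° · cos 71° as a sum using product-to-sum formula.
sin 58° cos 71° = (1/2)[sin(58°+71°) + sin(58°-71°)]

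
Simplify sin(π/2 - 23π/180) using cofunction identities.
sin(π/2 - 23π/180) = cos(23π/180)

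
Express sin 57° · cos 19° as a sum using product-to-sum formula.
sin 57° cos 19° = (1/2)[sin(57°+19°) + sin(57°-19°)]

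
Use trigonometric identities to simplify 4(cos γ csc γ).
4(cos γ csc γ) = 4(cot γ) (using Reciprocal + quotient)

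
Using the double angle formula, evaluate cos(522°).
cos(522°) = cos²261° - sin²261° = -0.9511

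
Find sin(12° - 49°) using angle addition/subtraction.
sin(12° - 49°) = sin 12° cos 49° - cos 12° sin 49° = -0.6018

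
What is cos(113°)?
cos(113°) = -0.3907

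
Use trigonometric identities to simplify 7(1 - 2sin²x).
7(1 - 2sin²x) = 7(cos(2x)) (using Double angle)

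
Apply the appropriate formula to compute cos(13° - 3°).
cos(13° - 3°) = cos 13° cos 3° + sin 13° sin 3° = 0.9848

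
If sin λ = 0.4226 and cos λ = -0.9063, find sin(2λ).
sin(2λ) = 2 sin λ cos λ = -0.766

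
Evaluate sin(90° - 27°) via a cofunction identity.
sin(90° - 27°) = cos(27°) = 0.891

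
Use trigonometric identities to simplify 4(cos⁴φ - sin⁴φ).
4(cos⁴φ - sin⁴φ) = 4(cos(2φ)) (using Factoring + double angle)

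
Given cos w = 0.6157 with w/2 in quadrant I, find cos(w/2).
cos(w/2) = ±√((1 + cos w)/2); positive since w/2 ∈ QI, so cos(w/2) = 0.8988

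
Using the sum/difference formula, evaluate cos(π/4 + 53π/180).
cos(π/4 + 53π/180) = cos π/4 cos 53π/180 - sin π/4 sin 53π/180 = -0.1392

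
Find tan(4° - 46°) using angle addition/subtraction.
tan(4° - 46°) = (tan 4° - tan 46°)/(1 + tan 4° tan 46°) = -0.9004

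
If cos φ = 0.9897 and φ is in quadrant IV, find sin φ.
sin φ = -0.1432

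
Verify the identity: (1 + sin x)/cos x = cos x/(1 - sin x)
LHS = (1 + sin x)(1 - sin x) / (cos x(1 - sin x)) = (1 - sin²x) / (cos x(1 - sin x)) = cos²x / (cos x(1 - sin x)) = cos x/(1 - sin x) = RHS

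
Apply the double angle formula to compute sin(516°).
sin(516°) = 2 sin 258° cos 258° = 0.4067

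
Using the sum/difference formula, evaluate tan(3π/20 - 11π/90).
tan(3π/20 - 11π/90) = (tan 3π/20 - tan 11π/90)/(1 + tan 3π/20 tan 11π/90) = 0.08749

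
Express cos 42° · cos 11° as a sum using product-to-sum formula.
cos 42° cos 11° = (1/2)[cos(42°-11°) + cos(42°+11°)]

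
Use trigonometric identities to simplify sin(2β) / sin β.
sin(2β) / sin β = 2 cos β (using Double angle)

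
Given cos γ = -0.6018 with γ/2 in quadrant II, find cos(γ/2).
cos(γ/2) = ±√((1 + cos γ)/2); negative since γ/2 ∈ QII, so cos(γ/2) = -0.4462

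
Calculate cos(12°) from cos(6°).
cos(12°) = cos²6° - sin²6° = 0.9781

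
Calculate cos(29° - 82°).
cos(29° - 82°) = cos 29° cos 82° + sin 29° sin 82° = 0.6018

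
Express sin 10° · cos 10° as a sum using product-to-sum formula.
sin 10° cos 10° = (1/2)[sin(10°+10°) + sin(10°-10°)]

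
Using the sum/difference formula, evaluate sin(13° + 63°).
sin(13° + 63°) = sin 13° cos 63° + cos 13° sin 63° = 0.9703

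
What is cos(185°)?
cos(185°) = -0.9962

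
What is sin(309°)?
sin(309°) = -0.7771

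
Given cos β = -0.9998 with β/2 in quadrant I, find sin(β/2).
sin(β/2) = ±√((1 - cos β)/2); positive since β/2 ∈ QI, so sin(β/2) = 0.9999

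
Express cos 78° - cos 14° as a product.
cos 78° - cos 14° = -2 sin(46°) sin(32°)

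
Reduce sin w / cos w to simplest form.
sin w / cos w = tan w (using Quotient identity)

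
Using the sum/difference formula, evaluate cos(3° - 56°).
cos(3° - 56°) = cos 3° cos 56° + sin 3° sin 56° = 0.6018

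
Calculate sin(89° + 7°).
sin(89° + 7°) = sin 89° cos 7° + cos 89° sin 7° = 0.9945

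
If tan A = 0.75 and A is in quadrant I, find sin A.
sin A = 0.6 (using tan²A + 1 = sec²A)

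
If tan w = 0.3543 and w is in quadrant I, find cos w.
cos w = 0.9426 (using tan²w + 1 = sec²w)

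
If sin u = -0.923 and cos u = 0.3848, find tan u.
tan u = sin u / cos u = -2.399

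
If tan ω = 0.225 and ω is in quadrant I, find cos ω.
cos ω = 0.9756 (using tan²ω + 1 = sec²ω)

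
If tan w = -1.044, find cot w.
cot w = 1/tan w = -0.9579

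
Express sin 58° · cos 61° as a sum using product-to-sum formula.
sin 58° cos 61° = (1/2)[sin(58°+61°) + sin(58°-61°)]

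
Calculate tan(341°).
tan(341°) = -0.3443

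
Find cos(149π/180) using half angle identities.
cos(149π/180) = -√((1 + cos 149π/90)/2) = -0.8572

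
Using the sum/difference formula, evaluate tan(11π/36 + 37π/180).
tan(11π/36 + 37π/180) = (tan 11π/36 + tan 37π/180)/(1 - tan 11π/36 tan 37π/180) = -28.64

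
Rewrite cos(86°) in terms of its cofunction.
cos(86°) = sin(90° - 86°) = sin(4°)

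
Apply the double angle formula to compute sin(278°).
sin(278°) = 2 sin 139° cos 139° = -0.9903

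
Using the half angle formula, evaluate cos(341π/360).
cos(341π/360) = -√((1 + cos 341π/180)/2) = -0.9863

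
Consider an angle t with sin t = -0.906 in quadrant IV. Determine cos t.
cos t = √(1 - sin²t) = 0.4233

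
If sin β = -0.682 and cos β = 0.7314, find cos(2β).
cos(2β) = cos²β - sin²β = 0.06982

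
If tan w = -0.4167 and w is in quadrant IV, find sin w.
sin w = -0.3846 (using tan²w + 1 = sec²w)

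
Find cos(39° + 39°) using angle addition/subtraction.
cos(39° + 39°) = cos 39° cos 39° - sin 39° sin 39° = 0.2079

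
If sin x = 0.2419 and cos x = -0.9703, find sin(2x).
sin(2x) = 2 sin x cos x = -0.4694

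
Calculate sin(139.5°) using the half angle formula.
sin(139.5°) = √((1 - cos 279°)/2) = 0.6494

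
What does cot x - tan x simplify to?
cot x - tan x = 2 cot(2x) (using Double angle)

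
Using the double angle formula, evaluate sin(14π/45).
sin(14π/45) = 2 sin 7π/45 cos 7π/45 = 0.829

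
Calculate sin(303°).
sin(303°) = -0.8387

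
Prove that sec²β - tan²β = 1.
LHS = 1/cos²β - sin²β/cos²β = (1 - sin²β)/cos²β = cos²β/cos²β = 1 = RHS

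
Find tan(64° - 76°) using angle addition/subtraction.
tan(64° - 76°) = (tan 64° - tan 76°)/(1 + tan 64° tan 76°) = -0.2126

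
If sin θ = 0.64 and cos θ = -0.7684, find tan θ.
tan θ = sin θ / cos θ = -0.8329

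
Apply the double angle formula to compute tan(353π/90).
tan(353π/90) = 2 tan 353π/180 / (1 - tan²353π/180) = -0.2493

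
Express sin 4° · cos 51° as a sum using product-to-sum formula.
sin 4° cos 51° = (1/2)[sin(4°+51°) + sin(4°-51°)]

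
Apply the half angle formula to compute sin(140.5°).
sin(140.5°) = √((1 - cos 281°)/2) = 0.6361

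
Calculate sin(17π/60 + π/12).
sin(17π/60 + π/12) = sin 17π/60 cos π/12 + cos 17π/60 sin π/12 = 0.9135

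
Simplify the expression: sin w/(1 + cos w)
sin w/(1 + cos w) = tan(w/2) (using Half angle)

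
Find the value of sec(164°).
sec(164°) = -1.04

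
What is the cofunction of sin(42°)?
sin(42°) = cos(90° - 42°) = cos(48°)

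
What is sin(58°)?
sin(58°) = 0.848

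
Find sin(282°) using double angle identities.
sin(282°) = 2 sin 141° cos 141° = -0.9781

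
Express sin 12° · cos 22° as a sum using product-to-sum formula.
sin 12° cos 22° = (1/2)[sin(12°+22°) + sin(12°-22°)]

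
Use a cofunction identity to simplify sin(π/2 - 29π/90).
sin(π/2 - 29π/90) = cos(29π/90)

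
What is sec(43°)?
sec(43°) = 1.367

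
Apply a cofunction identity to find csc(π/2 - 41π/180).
csc(π/2 - 41π/180) = sec(41π/180) = 1.325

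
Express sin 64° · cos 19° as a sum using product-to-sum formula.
sin 64° cos 19° = (1/2)[sin(64°+19°) + sin(64°-19°)]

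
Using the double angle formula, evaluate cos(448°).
cos(448°) = cos²224° - sin²224° = 0.0349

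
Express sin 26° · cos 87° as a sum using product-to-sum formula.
sin 26° cos 87° = (1/2)[sin(26°+87°) + sin(26°-87°)]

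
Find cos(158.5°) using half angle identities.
cos(158.5°) = -√((1 + cos 317°)/2) = -0.9304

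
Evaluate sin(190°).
sin(190°) = -0.1736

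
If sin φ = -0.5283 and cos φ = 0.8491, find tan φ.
tan φ = sin φ / cos φ = -0.6222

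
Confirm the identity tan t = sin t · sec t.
RHS = sin t · (1/cos t) = sin t/cos t = tan t = LHS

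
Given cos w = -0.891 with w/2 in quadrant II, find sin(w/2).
sin(w/2) = ±√((1 - cos w)/2); positive since w/2 ∈ QII, so sin(w/2) = 0.9724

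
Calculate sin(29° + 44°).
sin(29° + 44°) = sin 29° cos 44° + cos 29° sin 44° = 0.9563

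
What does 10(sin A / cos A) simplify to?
10(sin A / cos A) = 10(tan A) (using Quotient identity)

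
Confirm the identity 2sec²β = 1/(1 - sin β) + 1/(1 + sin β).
RHS = [(1 + sin β) + (1 - sin β)] / [(1 - sin β)(1 + sin β)] = 2/(1 - sin²β) = 2/cos²β = 2sec²β = LHS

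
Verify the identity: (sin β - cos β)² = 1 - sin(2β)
LHS = sin²β - 2 sin β cos β + cos²β = (sin²β + cos²β) - 2 sin β cos β = 1 - sin(2β) = RHS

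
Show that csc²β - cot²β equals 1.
LHS = 1/sin²β - cos²β/sin²β = (1 - cos²β)/sin²β = sin²β/sin²β = 1 = RHS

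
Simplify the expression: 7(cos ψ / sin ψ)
7(cos ψ / sin ψ) = 7(cot ψ) (using Quotient identity)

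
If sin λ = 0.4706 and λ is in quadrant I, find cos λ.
cos λ = 0.8823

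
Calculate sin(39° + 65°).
sin(39° + 65°) = sin 39° cos 65° + cos 39° sin 65° = 0.9703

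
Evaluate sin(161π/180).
sin(161π/180) = 0.3256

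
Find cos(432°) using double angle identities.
cos(432°) = 1 - 2sin²216° = 0.309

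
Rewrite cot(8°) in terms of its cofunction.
cot(8°) = tan(90° - 8°) = tan(82°)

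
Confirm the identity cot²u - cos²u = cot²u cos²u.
LHS = cos²u/sin²u - cos²u = cos²u(1/sin²u - 1) = cos²u · (1 - sin²u)/sin²u = cos²u · cos²u/sin²u = cos²u · cot²u = RHS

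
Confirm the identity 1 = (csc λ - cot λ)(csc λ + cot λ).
RHS = csc²λ - cot²λ = (1 + cot²λ) - cot²λ = 1 = LHS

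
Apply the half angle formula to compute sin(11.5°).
sin(11.5°) = √((1 - cos 23°)/2) = 0.1994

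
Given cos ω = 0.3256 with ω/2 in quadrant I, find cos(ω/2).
cos(ω/2) = ±√((1 + cos ω)/2); positive since ω/2 ∈ QI, so cos(ω/2) = 0.8141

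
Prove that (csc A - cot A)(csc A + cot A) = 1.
LHS = csc²A - cot²A = (1 + cot²A) - cot²A = 1 = RHS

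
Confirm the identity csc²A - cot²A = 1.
LHS = 1/sin²A - cos²A/sin²A = (1 - cos²A)/sin²A = sin²A/sin²A = 1 = RHS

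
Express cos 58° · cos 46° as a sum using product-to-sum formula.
cos 58° cos 46° = (1/2)[cos(58°-46°) + cos(58°+46°)]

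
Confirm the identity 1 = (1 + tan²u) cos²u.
RHS = sec²u · cos²u = (1/cos²u) · cos²u = 1 = LHS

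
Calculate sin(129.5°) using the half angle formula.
sin(129.5°) = √((1 - cos 259°)/2) = 0.7716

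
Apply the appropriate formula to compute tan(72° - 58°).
tan(72° - 58°) = (tan 72° - tan 58°)/(1 + tan 72° tan 58°) = 0.2493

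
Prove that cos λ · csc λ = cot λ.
LHS = cos λ · (1/sin λ) = cos λ/sin λ = cot λ = RHS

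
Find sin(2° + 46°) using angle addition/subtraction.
sin(2° + 46°) = sin 2° cos 46° + cos 2° sin 46° = 0.7431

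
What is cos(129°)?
cos(129°) = -0.6293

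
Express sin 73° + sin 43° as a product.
sin 73° + sin 43° = 2 sin(58°) cos(15°)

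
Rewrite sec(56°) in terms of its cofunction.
sec(56°) = csc(90° - 56°) = csc(34°)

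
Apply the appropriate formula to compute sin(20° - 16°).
sin(20° - 16°) = sin 20° cos 16° - cos 20° sin 16° = 0.06976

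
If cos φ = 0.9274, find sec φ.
sec φ = 1/cos φ = 1.078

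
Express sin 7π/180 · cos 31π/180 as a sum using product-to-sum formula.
sin 7π/180 cos 31π/180 = (1/2)[sin(7π/180+31π/180) + sin(7π/180-31π/180)]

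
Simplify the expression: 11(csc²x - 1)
11(csc²x - 1) = 11(cot²x) (using Pythagorean identity)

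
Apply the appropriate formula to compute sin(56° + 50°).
sin(56° + 50°) = sin 56° cos 50° + cos 56° sin 50° = 0.9613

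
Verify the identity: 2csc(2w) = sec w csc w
LHS = 2/sin(2w) = 2/(2 sin w cos w) = 1/(sin w cos w) = (1/cos w)(1/sin w) = sec w csc w = RHS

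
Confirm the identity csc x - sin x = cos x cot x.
LHS = 1/sin x - sin x = (1 - sin²x)/sin x = cos²x/sin x = cos x · (cos x/sin x) = cos x cot x = RHS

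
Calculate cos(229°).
cos(229°) = -0.6561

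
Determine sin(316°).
sin(316°) = -0.6947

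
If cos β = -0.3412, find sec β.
sec β = 1/cos β = -2.931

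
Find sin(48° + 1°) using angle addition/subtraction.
sin(48° + 1°) = sin 48° cos 1° + cos 48° sin 1° = 0.7547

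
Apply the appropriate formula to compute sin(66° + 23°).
sin(66° + 23°) = sin 66° cos 23° + cos 66° sin 23° = 0.9998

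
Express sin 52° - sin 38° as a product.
sin 52° - sin 38° = 2 cos(45°) sin(7°)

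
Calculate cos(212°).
cos(212°) = -0.848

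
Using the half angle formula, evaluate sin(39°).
sin(39°) = √((1 - cos 78°)/2) = 0.6293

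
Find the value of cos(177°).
cos(177°) = -0.9986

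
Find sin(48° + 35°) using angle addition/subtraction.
sin(48° + 35°) = sin 48° cos 35° + cos 48° sin 35° = 0.9925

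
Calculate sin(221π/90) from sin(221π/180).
sin(221π/90) = 2 sin 221π/180 cos 221π/180 = 0.9903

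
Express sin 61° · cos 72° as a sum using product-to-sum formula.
sin 61° cos 72° = (1/2)[sin(61°+72°) + sin(61°-72°)]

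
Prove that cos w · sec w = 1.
LHS = cos w · (1/cos w) = 1 = RHS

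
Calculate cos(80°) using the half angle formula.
cos(80°) = √((1 + cos 160°)/2) = 0.1736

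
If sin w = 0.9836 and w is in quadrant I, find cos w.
cos w = 0.1804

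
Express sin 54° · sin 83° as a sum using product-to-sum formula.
sin 54° sin 83° = (1/2)[cos(54°-83°) - cos(54°+83°)]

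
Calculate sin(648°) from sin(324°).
sin(648°) = 2 sin 324° cos 324° = -0.9511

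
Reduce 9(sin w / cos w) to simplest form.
9(sin w / cos w) = 9(tan w) (using Quotient identity)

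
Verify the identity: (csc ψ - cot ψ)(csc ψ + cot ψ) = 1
LHS = csc²ψ - cot²ψ = (1 + cot²ψ) - cot²ψ = 1 = RHS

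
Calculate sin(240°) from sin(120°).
sin(240°) = 2 sin 120° cos 120° = -√3/2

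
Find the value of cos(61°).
cos(61°) = 0.4848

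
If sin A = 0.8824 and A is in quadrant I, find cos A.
cos A = 0.4705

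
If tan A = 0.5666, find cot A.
cot A = 1/tan A = 1.765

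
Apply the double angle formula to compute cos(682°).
cos(682°) = 1 - 2sin²341° = 0.788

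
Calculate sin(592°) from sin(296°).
sin(592°) = 2 sin 296° cos 296° = -0.788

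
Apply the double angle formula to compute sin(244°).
sin(244°) = 2 sin 122° cos 122° = -0.8988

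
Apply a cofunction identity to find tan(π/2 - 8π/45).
tan(π/2 - 8π/45) = cot(8π/45) = 1.6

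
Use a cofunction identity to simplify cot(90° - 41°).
cot(90° - 41°) = tan(41°)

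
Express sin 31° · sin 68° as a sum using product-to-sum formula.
sin 31° sin 68° = (1/2)[cos(31°-68°) - cos(31°+68°)]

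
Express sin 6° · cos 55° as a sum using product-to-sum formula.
sin 6° cos 55° = (1/2)[sin(6°+55°) + sin(6°-55°)]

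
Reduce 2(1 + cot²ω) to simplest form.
2(1 + cot²ω) = 2(csc²ω) (using Pythagorean identity)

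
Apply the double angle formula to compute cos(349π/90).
cos(349π/90) = 2cos²349π/180 - 1 = 0.9272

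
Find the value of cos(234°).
cos(234°) = -0.5878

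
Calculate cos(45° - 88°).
cos(45° - 88°) = cos 45° cos 88° + sin 45° sin 88° = 0.7314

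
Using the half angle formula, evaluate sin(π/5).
sin(π/5) = √((1 - cos 2π/5)/2) = 0.5878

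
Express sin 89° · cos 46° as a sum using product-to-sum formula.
sin 89° cos 46° = (1/2)[sin(89°+46°) + sin(89°-46°)]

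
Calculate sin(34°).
sin(34°) = 0.5592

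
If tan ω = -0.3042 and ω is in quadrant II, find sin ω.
sin ω = 0.291 (using tan²ω + 1 = sec²ω)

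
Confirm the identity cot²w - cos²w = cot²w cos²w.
LHS = cos²w/sin²w - cos²w = cos²w(1/sin²w - 1) = cos²w · (1 - sin²w)/sin²w = cos²w · cos²w/sin²w = cos²w · cot²w = RHS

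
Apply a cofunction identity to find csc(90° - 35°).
csc(90° - 35°) = sec(35°) = 1.221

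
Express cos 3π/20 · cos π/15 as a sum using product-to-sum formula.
cos 3π/20 cos π/15 = (1/2)[cos(3π/20-π/15) + cos(3π/20+π/15)]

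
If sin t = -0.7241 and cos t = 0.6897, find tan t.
tan t = sin t / cos t = -1.05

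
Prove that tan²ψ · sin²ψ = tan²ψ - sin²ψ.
RHS = sin²ψ/cos²ψ - sin²ψ = sin²ψ(1/cos²ψ - 1) = sin²ψ · (1 - cos²ψ)/cos²ψ = sin²ψ · sin²ψ/cos²ψ = sin²ψ · tan²ψ = LHS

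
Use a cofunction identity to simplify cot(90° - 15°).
cot(90° - 15°) = tan(15°)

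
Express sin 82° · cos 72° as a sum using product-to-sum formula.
sin 82° cos 72° = (1/2)[sin(82°+72°) + sin(82°-72°)]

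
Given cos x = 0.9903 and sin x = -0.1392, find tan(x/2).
tan(x/2) = sin x / (1 + cos x) = -0.06994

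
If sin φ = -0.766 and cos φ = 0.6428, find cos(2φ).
cos(2φ) = cos²φ - sin²φ = -0.1736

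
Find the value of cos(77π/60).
cos(77π/60) = -0.6293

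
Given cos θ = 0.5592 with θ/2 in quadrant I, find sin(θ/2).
sin(θ/2) = ±√((1 - cos θ)/2); positive since θ/2 ∈ QI, so sin(θ/2) = 0.4695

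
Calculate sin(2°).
sin(2°) = 0.0349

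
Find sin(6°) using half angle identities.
sin(6°) = √((1 - cos 12°)/2) = 0.1045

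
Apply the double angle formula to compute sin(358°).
sin(358°) = 2 sin 179° cos 179° = -0.0349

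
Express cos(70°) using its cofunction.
cos(70°) = sin(90° - 70°) = sin(20°)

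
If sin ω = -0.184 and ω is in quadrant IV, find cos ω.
cos ω = 0.9829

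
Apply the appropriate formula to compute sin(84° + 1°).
sin(84° + 1°) = sin 84° cos 1° + cos 84° sin 1° = 0.9962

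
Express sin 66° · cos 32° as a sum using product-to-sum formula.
sin 66° cos 32° = (1/2)[sin(66°+32°) + sin(66°-32°)]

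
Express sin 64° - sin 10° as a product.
sin 64° - sin 10° = 2 cos(37°) sin(27°)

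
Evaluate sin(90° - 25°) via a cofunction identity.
sin(90° - 25°) = cos(25°) = 0.9063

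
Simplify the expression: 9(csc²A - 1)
9(csc²A - 1) = 9(cot²A) (using Pythagorean identity)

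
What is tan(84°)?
tan(84°) = 9.514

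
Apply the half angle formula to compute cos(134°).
cos(134°) = -√((1 + cos 268°)/2) = -0.6947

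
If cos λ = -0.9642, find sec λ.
sec λ = 1/cos λ = -1.037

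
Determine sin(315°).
sin(315°) = -√2/2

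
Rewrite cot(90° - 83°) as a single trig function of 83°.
cot(90° - 83°) = tan(83°)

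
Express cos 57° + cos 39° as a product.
cos 57° + cos 39° = 2 cos(48°) cos(9°)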